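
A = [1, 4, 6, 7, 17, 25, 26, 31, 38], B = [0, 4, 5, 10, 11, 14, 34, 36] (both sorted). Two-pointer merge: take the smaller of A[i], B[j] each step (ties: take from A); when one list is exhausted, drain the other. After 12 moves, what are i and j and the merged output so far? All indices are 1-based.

i=7, j=7, merged so far=[0, 1, 4, 4, 5, 6, 7, 10, 11, 14, 17, 25]

i=1 j=1: A[i]=1>B[j]=0 take 0, j++
i=1 j=2: A[i]=1<=B[j]=4 take 1, i++
i=2 j=2: A[i]=4<=B[j]=4 take 4, i++
i=3 j=2: A[i]=6>B[j]=4 take 4, j++
i=3 j=3: A[i]=6>B[j]=5 take 5, j++
i=3 j=4: A[i]=6<=B[j]=10 take 6, i++
i=4 j=4: A[i]=7<=B[j]=10 take 7, i++
i=5 j=4: A[i]=17>B[j]=10 take 10, j++
i=5 j=5: A[i]=17>B[j]=11 take 11, j++
i=5 j=6: A[i]=17>B[j]=14 take 14, j++
i=5 j=7: A[i]=17<=B[j]=34 take 17, i++
i=6 j=7: A[i]=25<=B[j]=34 take 25, i++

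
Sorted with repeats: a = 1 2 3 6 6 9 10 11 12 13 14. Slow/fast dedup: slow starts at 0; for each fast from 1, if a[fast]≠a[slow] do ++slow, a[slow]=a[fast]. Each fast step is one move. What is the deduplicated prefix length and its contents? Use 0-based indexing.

length 10; prefix = [1, 2, 3, 6, 9, 10, 11, 12, 13, 14]

slow=0 fast=1: a[fast]=2≠a[slow]=1 write a[1]=2, slow++,fast++
slow=1 fast=2: a[fast]=3≠a[slow]=2 write a[2]=3, slow++,fast++
slow=2 fast=3: a[fast]=6≠a[slow]=3 write a[3]=6, slow++,fast++
slow=3 fast=4: a[fast]=6=a[slow] dup, fast++
slow=3 fast=5: a[fast]=9≠a[slow]=6 write a[4]=9, slow++,fast++
slow=4 fast=6: a[fast]=10≠a[slow]=9 write a[5]=10, slow++,fast++
slow=5 fast=7: a[fast]=11≠a[slow]=10 write a[6]=11, slow++,fast++
slow=6 fast=8: a[fast]=12≠a[slow]=11 write a[7]=12, slow++,fast++
slow=7 fast=9: a[fast]=13≠a[slow]=12 write a[8]=13, slow++,fast++
slow=8 fast=10: a[fast]=14≠a[slow]=13 write a[9]=14, slow++,fast++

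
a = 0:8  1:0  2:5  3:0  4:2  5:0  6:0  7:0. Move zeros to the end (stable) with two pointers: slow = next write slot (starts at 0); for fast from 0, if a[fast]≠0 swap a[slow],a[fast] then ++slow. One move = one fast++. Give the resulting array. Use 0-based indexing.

[8, 5, 2, 0, 0, 0, 0, 0]

slow=0 fast=0: a[fast]=8≠0 swap→a[0]=8, slow++,fast++
slow=1 fast=1: a[fast]=0, fast++
slow=1 fast=2: a[fast]=5≠0 swap→a[1]=5, slow++,fast++
slow=2 fast=3: a[fast]=0, fast++
slow=2 fast=4: a[fast]=2≠0 swap→a[2]=2, slow++,fast++
slow=3 fast=5: a[fast]=0, fast++
slow=3 fast=6: a[fast]=0, fast++
slow=3 fast=7: a[fast]=0, fast++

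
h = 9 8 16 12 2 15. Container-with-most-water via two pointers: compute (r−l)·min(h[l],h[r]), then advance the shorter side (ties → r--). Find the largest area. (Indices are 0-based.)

max area = 45

[0,5] min(9,15)*5=45 best=45 * → l++
[1,5] min(8,15)*4=32 best=45 → l++
[2,5] min(16,15)*3=45 best=45 → r--
[2,4] min(16,2)*2=4 best=45 → r--
[2,3] min(16,12)*1=12 best=45 → r--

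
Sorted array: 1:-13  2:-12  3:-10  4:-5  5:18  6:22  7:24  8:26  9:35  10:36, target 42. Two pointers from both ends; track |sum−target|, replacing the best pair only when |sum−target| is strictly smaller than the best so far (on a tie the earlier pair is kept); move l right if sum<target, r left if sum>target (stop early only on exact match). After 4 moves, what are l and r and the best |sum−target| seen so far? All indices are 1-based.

[1,10] -13+36=23 d=19 * → l++
[2,10] -12+36=24 d=18 * → l++
[3,10] -10+36=26 d=16 * → l++
[4,10] -5+36=31 d=11 * → l++

l=5, r=10, best |Δ|=11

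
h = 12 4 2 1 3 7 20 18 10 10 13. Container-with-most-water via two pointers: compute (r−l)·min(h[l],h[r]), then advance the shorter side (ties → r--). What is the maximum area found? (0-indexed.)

l=0 r=10: min(12,13)*10=120 best=120 *, l++
l=1 r=10: min(4,13)*9=36 best=120, l++
l=2 r=10: min(2,13)*8=16 best=120, l++
l=3 r=10: min(1,13)*7=7 best=120, l++
l=4 r=10: min(3,13)*6=18 best=120, l++
l=5 r=10: min(7,13)*5=35 best=120, l++
l=6 r=10: min(20,13)*4=52 best=120, r--
l=6 r=9: min(20,10)*3=30 best=120, r--
l=6 r=8: min(20,10)*2=20 best=120, r--
l=6 r=7: min(20,18)*1=18 best=120, r--

max area = 120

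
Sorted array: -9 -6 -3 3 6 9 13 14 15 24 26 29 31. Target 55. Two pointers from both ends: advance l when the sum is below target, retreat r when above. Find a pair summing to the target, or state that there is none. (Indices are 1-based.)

(24, 31)

[1,13] -9+31=22 <55 → l++
[2,13] -6+31=25 <55 → l++
[3,13] -3+31=28 <55 → l++
[4,13] 3+31=34 <55 → l++
[5,13] 6+31=37 <55 → l++
[6,13] 9+31=40 <55 → l++
[7,13] 13+31=44 <55 → l++
[8,13] 14+31=45 <55 → l++
[9,13] 15+31=46 <55 → l++
[10,13] 24+31=55 → found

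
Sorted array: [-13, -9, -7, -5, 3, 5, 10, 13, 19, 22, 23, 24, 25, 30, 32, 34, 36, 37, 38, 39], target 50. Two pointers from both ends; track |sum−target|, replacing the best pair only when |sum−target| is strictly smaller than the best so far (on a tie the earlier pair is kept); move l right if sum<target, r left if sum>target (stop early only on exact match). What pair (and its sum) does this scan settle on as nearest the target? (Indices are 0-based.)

pair (13, 37) with sum 50 (|Δ|=0)

[0,19] -13+39=26 d=24 * → l++
[1,19] -9+39=30 d=20 * → l++
[2,19] -7+39=32 d=18 * → l++
[3,19] -5+39=34 d=16 * → l++
[4,19] 3+39=42 d=8 * → l++
[5,19] 5+39=44 d=6 * → l++
[6,19] 10+39=49 d=1 * → l++
[7,19] 13+39=52 d=2 → r--
[7,18] 13+38=51 d=1 → r--
[7,17] 13+37=50 d=0 * → stop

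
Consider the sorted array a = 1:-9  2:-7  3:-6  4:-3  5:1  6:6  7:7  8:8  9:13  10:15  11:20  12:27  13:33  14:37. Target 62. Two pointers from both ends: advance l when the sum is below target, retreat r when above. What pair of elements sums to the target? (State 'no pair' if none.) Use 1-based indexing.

[1,14] -9+37=28 <62 → l++
[2,14] -7+37=30 <62 → l++
[3,14] -6+37=31 <62 → l++
[4,14] -3+37=34 <62 → l++
[5,14] 1+37=38 <62 → l++
[6,14] 6+37=43 <62 → l++
[7,14] 7+37=44 <62 → l++
[8,14] 8+37=45 <62 → l++
[9,14] 13+37=50 <62 → l++
[10,14] 15+37=52 <62 → l++
[11,14] 20+37=57 <62 → l++
[12,14] 27+37=64 >62 → r--
[12,13] 27+33=60 <62 → l++

no pair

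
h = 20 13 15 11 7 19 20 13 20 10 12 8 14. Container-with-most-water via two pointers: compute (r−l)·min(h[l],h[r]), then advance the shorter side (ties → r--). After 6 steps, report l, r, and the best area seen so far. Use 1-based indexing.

[1,13] min(20,14)*12=168 best=168 * → r--
[1,12] min(20,8)*11=88 best=168 → r--
[1,11] min(20,12)*10=120 best=168 → r--
[1,10] min(20,10)*9=90 best=168 → r--
[1,9] min(20,20)*8=160 best=168 → r--
[1,8] min(20,13)*7=91 best=168 → r--

l=1, r=7, best area=168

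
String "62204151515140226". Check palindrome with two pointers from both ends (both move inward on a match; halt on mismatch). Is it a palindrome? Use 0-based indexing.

[0,16] '6'=='6' → l++,r--
[1,15] '2'=='2' → l++,r--
[2,14] '2'=='2' → l++,r--
[3,13] '0'=='0' → l++,r--
[4,12] '4'=='4' → l++,r--
[5,11] '1'=='1' → l++,r--
[6,10] '5'=='5' → l++,r--
[7,9] '1'=='1' → l++,r--

palindrome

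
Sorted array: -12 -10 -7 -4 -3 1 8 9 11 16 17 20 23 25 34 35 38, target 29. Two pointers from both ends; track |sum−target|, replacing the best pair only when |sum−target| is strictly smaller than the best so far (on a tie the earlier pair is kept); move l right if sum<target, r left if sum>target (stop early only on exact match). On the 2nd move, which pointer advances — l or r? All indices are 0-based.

l

l=0 r=16: -12+38=26 d=3 *, l++
l=1 r=16: -10+38=28 d=1 *, l++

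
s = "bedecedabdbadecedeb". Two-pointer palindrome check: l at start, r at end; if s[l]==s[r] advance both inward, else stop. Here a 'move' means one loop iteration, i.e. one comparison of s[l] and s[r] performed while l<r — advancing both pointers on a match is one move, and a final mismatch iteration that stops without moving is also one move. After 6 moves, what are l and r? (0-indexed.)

l=0 r=18: 'b'=='b', l++,r--
l=1 r=17: 'e'=='e', l++,r--
l=2 r=16: 'd'=='d', l++,r--
l=3 r=15: 'e'=='e', l++,r--
l=4 r=14: 'c'=='c', l++,r--
l=5 r=13: 'e'=='e', l++,r--

l=6, r=12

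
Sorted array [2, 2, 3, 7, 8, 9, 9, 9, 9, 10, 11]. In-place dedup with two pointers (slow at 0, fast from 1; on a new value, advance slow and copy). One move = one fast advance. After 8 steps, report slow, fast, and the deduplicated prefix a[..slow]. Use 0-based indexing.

slow=4, fast=9, prefix=[2, 3, 7, 8, 9]

slow=0 fast=1: a[fast]=2=a[slow] dup, fast++
slow=0 fast=2: a[fast]=3≠a[slow]=2 write a[1]=3, slow++,fast++
slow=1 fast=3: a[fast]=7≠a[slow]=3 write a[2]=7, slow++,fast++
slow=2 fast=4: a[fast]=8≠a[slow]=7 write a[3]=8, slow++,fast++
slow=3 fast=5: a[fast]=9≠a[slow]=8 write a[4]=9, slow++,fast++
slow=4 fast=6: a[fast]=9=a[slow] dup, fast++
slow=4 fast=7: a[fast]=9=a[slow] dup, fast++
slow=4 fast=8: a[fast]=9=a[slow] dup, fast++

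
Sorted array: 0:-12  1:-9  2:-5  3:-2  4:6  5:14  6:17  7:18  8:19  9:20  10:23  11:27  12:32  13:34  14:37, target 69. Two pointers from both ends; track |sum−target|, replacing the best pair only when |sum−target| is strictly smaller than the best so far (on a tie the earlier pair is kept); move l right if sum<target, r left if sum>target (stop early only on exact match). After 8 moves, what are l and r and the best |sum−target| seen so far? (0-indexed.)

l=8, r=14, best |Δ|=14

[0,14] -12+37=25 d=44 * → l++
[1,14] -9+37=28 d=41 * → l++
[2,14] -5+37=32 d=37 * → l++
[3,14] -2+37=35 d=34 * → l++
[4,14] 6+37=43 d=26 * → l++
[5,14] 14+37=51 d=18 * → l++
[6,14] 17+37=54 d=15 * → l++
[7,14] 18+37=55 d=14 * → l++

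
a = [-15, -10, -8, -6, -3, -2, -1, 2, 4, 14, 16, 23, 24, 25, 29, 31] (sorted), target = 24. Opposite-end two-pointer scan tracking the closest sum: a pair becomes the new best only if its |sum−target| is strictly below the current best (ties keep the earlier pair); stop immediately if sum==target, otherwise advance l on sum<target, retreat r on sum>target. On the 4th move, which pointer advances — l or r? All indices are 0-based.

l=0 r=15: -15+31=16 d=8 *, l++
l=1 r=15: -10+31=21 d=3 *, l++
l=2 r=15: -8+31=23 d=1 *, l++
l=3 r=15: -6+31=25 d=1, r--

r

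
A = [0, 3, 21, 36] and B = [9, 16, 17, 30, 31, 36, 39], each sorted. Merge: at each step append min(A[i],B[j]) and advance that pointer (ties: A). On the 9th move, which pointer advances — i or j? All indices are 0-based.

i

[i=0,j=0] A[i]=0<=B[j]=9 take 0 → i++
[i=1,j=0] A[i]=3<=B[j]=9 take 3 → i++
[i=2,j=0] A[i]=21>B[j]=9 take 9 → j++
[i=2,j=1] A[i]=21>B[j]=16 take 16 → j++
[i=2,j=2] A[i]=21>B[j]=17 take 17 → j++
[i=2,j=3] A[i]=21<=B[j]=30 take 21 → i++
[i=3,j=3] A[i]=36>B[j]=30 take 30 → j++
[i=3,j=4] A[i]=36>B[j]=31 take 31 → j++
[i=3,j=5] A[i]=36<=B[j]=36 take 36 → i++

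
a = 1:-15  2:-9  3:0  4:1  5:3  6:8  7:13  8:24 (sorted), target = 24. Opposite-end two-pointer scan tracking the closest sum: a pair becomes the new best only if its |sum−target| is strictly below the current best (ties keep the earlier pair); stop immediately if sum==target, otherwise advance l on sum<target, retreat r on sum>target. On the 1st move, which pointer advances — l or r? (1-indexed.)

l=1 r=8: -15+24=9 d=15 *, l++

l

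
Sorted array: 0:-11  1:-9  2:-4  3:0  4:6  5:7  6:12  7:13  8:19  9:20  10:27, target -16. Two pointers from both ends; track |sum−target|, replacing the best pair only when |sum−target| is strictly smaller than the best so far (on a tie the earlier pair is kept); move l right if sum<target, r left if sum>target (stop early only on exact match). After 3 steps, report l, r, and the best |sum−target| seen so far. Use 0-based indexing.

l=0, r=7, best |Δ|=24

[0,10] -11+27=16 d=32 * → r--
[0,9] -11+20=9 d=25 * → r--
[0,8] -11+19=8 d=24 * → r--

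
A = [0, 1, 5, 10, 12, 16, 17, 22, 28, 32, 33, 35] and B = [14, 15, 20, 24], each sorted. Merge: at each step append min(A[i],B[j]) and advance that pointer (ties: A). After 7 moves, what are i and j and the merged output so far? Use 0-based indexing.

i=5, j=2, merged so far=[0, 1, 5, 10, 12, 14, 15]

i=0 j=0: A[i]=0<=B[j]=14 take 0, i++
i=1 j=0: A[i]=1<=B[j]=14 take 1, i++
i=2 j=0: A[i]=5<=B[j]=14 take 5, i++
i=3 j=0: A[i]=10<=B[j]=14 take 10, i++
i=4 j=0: A[i]=12<=B[j]=14 take 12, i++
i=5 j=0: A[i]=16>B[j]=14 take 14, j++
i=5 j=1: A[i]=16>B[j]=15 take 15, j++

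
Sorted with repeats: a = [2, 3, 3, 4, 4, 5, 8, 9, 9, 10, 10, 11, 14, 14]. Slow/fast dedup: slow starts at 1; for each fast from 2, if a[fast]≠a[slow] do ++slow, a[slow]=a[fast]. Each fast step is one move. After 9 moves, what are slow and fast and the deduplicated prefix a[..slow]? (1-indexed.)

slow=7, fast=11, prefix=[2, 3, 4, 5, 8, 9, 10]

(s=1,f=2) a[fast]=3≠a[slow]=2 write a[2]=3 → slow++,fast++
(s=2,f=3) a[fast]=3=a[slow] dup → fast++
(s=2,f=4) a[fast]=4≠a[slow]=3 write a[3]=4 → slow++,fast++
(s=3,f=5) a[fast]=4=a[slow] dup → fast++
(s=3,f=6) a[fast]=5≠a[slow]=4 write a[4]=5 → slow++,fast++
(s=4,f=7) a[fast]=8≠a[slow]=5 write a[5]=8 → slow++,fast++
(s=5,f=8) a[fast]=9≠a[slow]=8 write a[6]=9 → slow++,fast++
(s=6,f=9) a[fast]=9=a[slow] dup → fast++
(s=6,f=10) a[fast]=10≠a[slow]=9 write a[7]=10 → slow++,fast++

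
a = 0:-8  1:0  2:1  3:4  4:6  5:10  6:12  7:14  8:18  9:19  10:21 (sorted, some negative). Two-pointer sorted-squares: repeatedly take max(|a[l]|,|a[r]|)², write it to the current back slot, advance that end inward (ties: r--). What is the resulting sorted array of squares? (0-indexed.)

[0, 1, 16, 36, 64, 100, 144, 196, 324, 361, 441]

l=0 r=10: |-8|<=|21| out[10]=441, r--
l=0 r=9: |-8|<=|19| out[9]=361, r--
l=0 r=8: |-8|<=|18| out[8]=324, r--
l=0 r=7: |-8|<=|14| out[7]=196, r--
l=0 r=6: |-8|<=|12| out[6]=144, r--
l=0 r=5: |-8|<=|10| out[5]=100, r--
l=0 r=4: |-8|>|6| out[4]=64, l++
l=1 r=4: |0|<=|6| out[3]=36, r--
l=1 r=3: |0|<=|4| out[2]=16, r--
l=1 r=2: |0|<=|1| out[1]=1, r--
l=1 r=1: |0|<=|0| out[0]=0, r--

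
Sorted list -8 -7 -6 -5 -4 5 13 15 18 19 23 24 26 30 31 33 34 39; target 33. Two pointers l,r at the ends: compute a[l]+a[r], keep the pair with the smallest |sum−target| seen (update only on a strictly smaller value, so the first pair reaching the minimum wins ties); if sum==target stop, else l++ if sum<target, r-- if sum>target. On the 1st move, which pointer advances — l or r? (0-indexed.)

[0,17] -8+39=31 d=2 * → l++

l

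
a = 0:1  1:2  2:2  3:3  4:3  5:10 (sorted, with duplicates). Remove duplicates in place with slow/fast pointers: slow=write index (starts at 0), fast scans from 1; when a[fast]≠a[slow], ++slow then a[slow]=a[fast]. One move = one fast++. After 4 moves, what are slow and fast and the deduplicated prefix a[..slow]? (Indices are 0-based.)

slow=2, fast=5, prefix=[1, 2, 3]

slow=0 fast=1: a[fast]=2≠a[slow]=1 write a[1]=2, slow++,fast++
slow=1 fast=2: a[fast]=2=a[slow] dup, fast++
slow=1 fast=3: a[fast]=3≠a[slow]=2 write a[2]=3, slow++,fast++
slow=2 fast=4: a[fast]=3=a[slow] dup, fast++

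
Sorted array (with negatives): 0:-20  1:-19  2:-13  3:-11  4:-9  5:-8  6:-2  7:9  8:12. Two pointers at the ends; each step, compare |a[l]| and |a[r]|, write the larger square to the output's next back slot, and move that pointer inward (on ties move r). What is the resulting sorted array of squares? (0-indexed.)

[4, 64, 81, 81, 121, 144, 169, 361, 400]

[0,8] |-20|>|12| out[8]=400 → l++
[1,8] |-19|>|12| out[7]=361 → l++
[2,8] |-13|>|12| out[6]=169 → l++
[3,8] |-11|<=|12| out[5]=144 → r--
[3,7] |-11|>|9| out[4]=121 → l++
[4,7] |-9|<=|9| out[3]=81 → r--
[4,6] |-9|>|-2| out[2]=81 → l++
[5,6] |-8|>|-2| out[1]=64 → l++
[6,6] |-2|<=|-2| out[0]=4 → r--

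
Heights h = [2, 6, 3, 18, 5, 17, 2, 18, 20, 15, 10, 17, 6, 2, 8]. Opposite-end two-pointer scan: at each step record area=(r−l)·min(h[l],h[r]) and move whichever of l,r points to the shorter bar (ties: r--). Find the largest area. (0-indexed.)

max area = 136

[0,14] min(2,8)*14=28 best=28 * → l++
[1,14] min(6,8)*13=78 best=78 * → l++
[2,14] min(3,8)*12=36 best=78 → l++
[3,14] min(18,8)*11=88 best=88 * → r--
[3,13] min(18,2)*10=20 best=88 → r--
[3,12] min(18,6)*9=54 best=88 → r--
[3,11] min(18,17)*8=136 best=136 * → r--
[3,10] min(18,10)*7=70 best=136 → r--
[3,9] min(18,15)*6=90 best=136 → r--
[3,8] min(18,20)*5=90 best=136 → l++
[4,8] min(5,20)*4=20 best=136 → l++
[5,8] min(17,20)*3=51 best=136 → l++
[6,8] min(2,20)*2=4 best=136 → l++
[7,8] min(18,20)*1=18 best=136 → l++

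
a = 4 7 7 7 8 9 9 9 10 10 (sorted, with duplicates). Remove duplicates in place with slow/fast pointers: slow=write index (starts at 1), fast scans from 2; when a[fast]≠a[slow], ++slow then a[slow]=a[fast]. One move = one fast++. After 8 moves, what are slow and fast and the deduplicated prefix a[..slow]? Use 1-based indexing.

slow=5, fast=10, prefix=[4, 7, 8, 9, 10]

(s=1,f=2) a[fast]=7≠a[slow]=4 write a[2]=7 → slow++,fast++
(s=2,f=3) a[fast]=7=a[slow] dup → fast++
(s=2,f=4) a[fast]=7=a[slow] dup → fast++
(s=2,f=5) a[fast]=8≠a[slow]=7 write a[3]=8 → slow++,fast++
(s=3,f=6) a[fast]=9≠a[slow]=8 write a[4]=9 → slow++,fast++
(s=4,f=7) a[fast]=9=a[slow] dup → fast++
(s=4,f=8) a[fast]=9=a[slow] dup → fast++
(s=4,f=9) a[fast]=10≠a[slow]=9 write a[5]=10 → slow++,fast++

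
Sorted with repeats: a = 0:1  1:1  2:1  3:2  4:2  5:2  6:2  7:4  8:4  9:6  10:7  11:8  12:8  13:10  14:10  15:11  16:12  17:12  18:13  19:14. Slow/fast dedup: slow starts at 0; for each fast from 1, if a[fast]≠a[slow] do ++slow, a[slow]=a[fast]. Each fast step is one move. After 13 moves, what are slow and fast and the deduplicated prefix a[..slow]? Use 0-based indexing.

slow=6, fast=14, prefix=[1, 2, 4, 6, 7, 8, 10]

slow=0 fast=1: a[fast]=1=a[slow] dup, fast++
slow=0 fast=2: a[fast]=1=a[slow] dup, fast++
slow=0 fast=3: a[fast]=2≠a[slow]=1 write a[1]=2, slow++,fast++
slow=1 fast=4: a[fast]=2=a[slow] dup, fast++
slow=1 fast=5: a[fast]=2=a[slow] dup, fast++
slow=1 fast=6: a[fast]=2=a[slow] dup, fast++
slow=1 fast=7: a[fast]=4≠a[slow]=2 write a[2]=4, slow++,fast++
slow=2 fast=8: a[fast]=4=a[slow] dup, fast++
slow=2 fast=9: a[fast]=6≠a[slow]=4 write a[3]=6, slow++,fast++
slow=3 fast=10: a[fast]=7≠a[slow]=6 write a[4]=7, slow++,fast++
slow=4 fast=11: a[fast]=8≠a[slow]=7 write a[5]=8, slow++,fast++
slow=5 fast=12: a[fast]=8=a[slow] dup, fast++
slow=5 fast=13: a[fast]=10≠a[slow]=8 write a[6]=10, slow++,fast++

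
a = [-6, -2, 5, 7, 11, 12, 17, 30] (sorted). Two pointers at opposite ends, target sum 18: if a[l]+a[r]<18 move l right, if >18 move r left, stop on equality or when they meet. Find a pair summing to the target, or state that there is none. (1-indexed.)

l=1 r=8: -6+30=24 >18, r--
l=1 r=7: -6+17=11 <18, l++
l=2 r=7: -2+17=15 <18, l++
l=3 r=7: 5+17=22 >18, r--
l=3 r=6: 5+12=17 <18, l++
l=4 r=6: 7+12=19 >18, r--
l=4 r=5: 7+11=18, found

(7, 11)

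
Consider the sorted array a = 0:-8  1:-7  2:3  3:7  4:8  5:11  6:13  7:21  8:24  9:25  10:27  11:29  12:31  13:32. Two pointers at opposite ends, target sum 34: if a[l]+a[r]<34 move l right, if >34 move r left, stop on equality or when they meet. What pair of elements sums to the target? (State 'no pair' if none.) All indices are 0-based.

(3, 31)

l=0 r=13: -8+32=24 <34, l++
l=1 r=13: -7+32=25 <34, l++
l=2 r=13: 3+32=35 >34, r--
l=2 r=12: 3+31=34, found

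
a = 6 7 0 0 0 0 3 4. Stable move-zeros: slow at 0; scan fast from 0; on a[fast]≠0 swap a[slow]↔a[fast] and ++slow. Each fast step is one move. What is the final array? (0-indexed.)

(s=0,f=0) a[fast]=6≠0 swap→a[0]=6 → slow++,fast++
(s=1,f=1) a[fast]=7≠0 swap→a[1]=7 → slow++,fast++
(s=2,f=2) a[fast]=0 → fast++
(s=2,f=3) a[fast]=0 → fast++
(s=2,f=4) a[fast]=0 → fast++
(s=2,f=5) a[fast]=0 → fast++
(s=2,f=6) a[fast]=3≠0 swap→a[2]=3 → slow++,fast++
(s=3,f=7) a[fast]=4≠0 swap→a[3]=4 → slow++,fast++

[6, 7, 3, 4, 0, 0, 0, 0]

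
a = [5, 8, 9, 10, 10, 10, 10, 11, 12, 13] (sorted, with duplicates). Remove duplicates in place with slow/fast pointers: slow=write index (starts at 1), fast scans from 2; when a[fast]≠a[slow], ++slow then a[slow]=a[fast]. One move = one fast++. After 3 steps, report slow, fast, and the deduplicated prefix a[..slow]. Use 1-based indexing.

slow=4, fast=5, prefix=[5, 8, 9, 10]

slow=1 fast=2: a[fast]=8≠a[slow]=5 write a[2]=8, slow++,fast++
slow=2 fast=3: a[fast]=9≠a[slow]=8 write a[3]=9, slow++,fast++
slow=3 fast=4: a[fast]=10≠a[slow]=9 write a[4]=10, slow++,fast++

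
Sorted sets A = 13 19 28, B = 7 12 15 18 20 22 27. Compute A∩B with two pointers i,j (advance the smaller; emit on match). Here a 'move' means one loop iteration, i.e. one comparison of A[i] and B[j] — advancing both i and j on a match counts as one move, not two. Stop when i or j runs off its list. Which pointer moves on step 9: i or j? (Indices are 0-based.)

j

[i=0,j=0] 13>7 → j++
[i=0,j=1] 13>12 → j++
[i=0,j=2] 13<15 → i++
[i=1,j=2] 19>15 → j++
[i=1,j=3] 19>18 → j++
[i=1,j=4] 19<20 → i++
[i=2,j=4] 28>20 → j++
[i=2,j=5] 28>22 → j++
[i=2,j=6] 28>27 → j++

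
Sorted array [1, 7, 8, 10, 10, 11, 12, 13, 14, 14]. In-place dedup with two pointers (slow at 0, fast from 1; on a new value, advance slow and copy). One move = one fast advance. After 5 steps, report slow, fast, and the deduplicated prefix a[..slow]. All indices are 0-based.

(s=0,f=1) a[fast]=7≠a[slow]=1 write a[1]=7 → slow++,fast++
(s=1,f=2) a[fast]=8≠a[slow]=7 write a[2]=8 → slow++,fast++
(s=2,f=3) a[fast]=10≠a[slow]=8 write a[3]=10 → slow++,fast++
(s=3,f=4) a[fast]=10=a[slow] dup → fast++
(s=3,f=5) a[fast]=11≠a[slow]=10 write a[4]=11 → slow++,fast++

slow=4, fast=6, prefix=[1, 7, 8, 10, 11]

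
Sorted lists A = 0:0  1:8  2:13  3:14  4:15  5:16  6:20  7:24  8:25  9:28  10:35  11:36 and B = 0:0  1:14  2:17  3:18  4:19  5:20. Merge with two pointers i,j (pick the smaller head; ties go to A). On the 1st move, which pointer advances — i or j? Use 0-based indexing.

i

i=0 j=0: A[i]=0<=B[j]=0 take 0, i++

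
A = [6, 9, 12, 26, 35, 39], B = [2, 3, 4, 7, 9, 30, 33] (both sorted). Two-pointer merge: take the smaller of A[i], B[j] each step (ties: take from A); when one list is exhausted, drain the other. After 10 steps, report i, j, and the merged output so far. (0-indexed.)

[i=0,j=0] A[i]=6>B[j]=2 take 2 → j++
[i=0,j=1] A[i]=6>B[j]=3 take 3 → j++
[i=0,j=2] A[i]=6>B[j]=4 take 4 → j++
[i=0,j=3] A[i]=6<=B[j]=7 take 6 → i++
[i=1,j=3] A[i]=9>B[j]=7 take 7 → j++
[i=1,j=4] A[i]=9<=B[j]=9 take 9 → i++
[i=2,j=4] A[i]=12>B[j]=9 take 9 → j++
[i=2,j=5] A[i]=12<=B[j]=30 take 12 → i++
[i=3,j=5] A[i]=26<=B[j]=30 take 26 → i++
[i=4,j=5] A[i]=35>B[j]=30 take 30 → j++

i=4, j=6, merged so far=[2, 3, 4, 6, 7, 9, 9, 12, 26, 30]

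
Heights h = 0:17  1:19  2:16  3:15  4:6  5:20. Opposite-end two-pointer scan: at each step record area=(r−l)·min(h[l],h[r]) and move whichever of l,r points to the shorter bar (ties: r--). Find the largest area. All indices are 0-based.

l=0 r=5: min(17,20)*5=85 best=85 *, l++
l=1 r=5: min(19,20)*4=76 best=85, l++
l=2 r=5: min(16,20)*3=48 best=85, l++
l=3 r=5: min(15,20)*2=30 best=85, l++
l=4 r=5: min(6,20)*1=6 best=85, l++

max area = 85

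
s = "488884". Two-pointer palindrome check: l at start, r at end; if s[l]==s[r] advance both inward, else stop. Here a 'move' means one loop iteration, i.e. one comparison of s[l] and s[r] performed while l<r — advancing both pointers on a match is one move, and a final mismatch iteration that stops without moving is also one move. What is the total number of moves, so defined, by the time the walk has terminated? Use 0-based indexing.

3 moves

l=0 r=5: '4'=='4', l++,r--
l=1 r=4: '8'=='8', l++,r--
l=2 r=3: '8'=='8', l++,r--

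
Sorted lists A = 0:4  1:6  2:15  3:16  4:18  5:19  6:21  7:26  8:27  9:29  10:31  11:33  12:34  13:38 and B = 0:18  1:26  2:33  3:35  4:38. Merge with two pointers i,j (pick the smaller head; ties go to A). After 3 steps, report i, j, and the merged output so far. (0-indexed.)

i=3, j=0, merged so far=[4, 6, 15]

[i=0,j=0] A[i]=4<=B[j]=18 take 4 → i++
[i=1,j=0] A[i]=6<=B[j]=18 take 6 → i++
[i=2,j=0] A[i]=15<=B[j]=18 take 15 → i++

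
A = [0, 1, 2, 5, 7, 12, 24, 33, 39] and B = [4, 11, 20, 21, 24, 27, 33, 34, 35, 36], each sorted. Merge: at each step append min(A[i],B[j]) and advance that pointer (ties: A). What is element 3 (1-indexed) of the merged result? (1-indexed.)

[i=1,j=1] A[i]=0<=B[j]=4 take 0 → i++
[i=2,j=1] A[i]=1<=B[j]=4 take 1 → i++
[i=3,j=1] A[i]=2<=B[j]=4 take 2 → i++
[i=4,j=1] A[i]=5>B[j]=4 take 4 → j++
[i=4,j=2] A[i]=5<=B[j]=11 take 5 → i++
[i=5,j=2] A[i]=7<=B[j]=11 take 7 → i++
[i=6,j=2] A[i]=12>B[j]=11 take 11 → j++
[i=6,j=3] A[i]=12<=B[j]=20 take 12 → i++
[i=7,j=3] A[i]=24>B[j]=20 take 20 → j++
[i=7,j=4] A[i]=24>B[j]=21 take 21 → j++
[i=7,j=5] A[i]=24<=B[j]=24 take 24 → i++
[i=8,j=5] A[i]=33>B[j]=24 take 24 → j++
[i=8,j=6] A[i]=33>B[j]=27 take 27 → j++
[i=8,j=7] A[i]=33<=B[j]=33 take 33 → i++
[i=9,j=7] A[i]=39>B[j]=33 take 33 → j++
[i=9,j=8] A[i]=39>B[j]=34 take 34 → j++
[i=9,j=9] A[i]=39>B[j]=35 take 35 → j++
[i=9,j=10] A[i]=39>B[j]=36 take 36 → j++
[i=9,j=11] B done, take A[i]=39 → i++

merged[3] = 2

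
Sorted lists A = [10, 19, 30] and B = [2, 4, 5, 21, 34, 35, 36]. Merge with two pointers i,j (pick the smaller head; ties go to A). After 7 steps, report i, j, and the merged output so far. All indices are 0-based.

i=0 j=0: A[i]=10>B[j]=2 take 2, j++
i=0 j=1: A[i]=10>B[j]=4 take 4, j++
i=0 j=2: A[i]=10>B[j]=5 take 5, j++
i=0 j=3: A[i]=10<=B[j]=21 take 10, i++
i=1 j=3: A[i]=19<=B[j]=21 take 19, i++
i=2 j=3: A[i]=30>B[j]=21 take 21, j++
i=2 j=4: A[i]=30<=B[j]=34 take 30, i++

i=3, j=4, merged so far=[2, 4, 5, 10, 19, 21, 30]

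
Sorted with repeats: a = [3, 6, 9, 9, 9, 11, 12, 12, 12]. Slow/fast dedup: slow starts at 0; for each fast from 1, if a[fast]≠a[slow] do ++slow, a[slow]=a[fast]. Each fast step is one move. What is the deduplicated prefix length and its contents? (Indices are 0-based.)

(s=0,f=1) a[fast]=6≠a[slow]=3 write a[1]=6 → slow++,fast++
(s=1,f=2) a[fast]=9≠a[slow]=6 write a[2]=9 → slow++,fast++
(s=2,f=3) a[fast]=9=a[slow] dup → fast++
(s=2,f=4) a[fast]=9=a[slow] dup → fast++
(s=2,f=5) a[fast]=11≠a[slow]=9 write a[3]=11 → slow++,fast++
(s=3,f=6) a[fast]=12≠a[slow]=11 write a[4]=12 → slow++,fast++
(s=4,f=7) a[fast]=12=a[slow] dup → fast++
(s=4,f=8) a[fast]=12=a[slow] dup → fast++

length 5; prefix = [3, 6, 9, 11, 12]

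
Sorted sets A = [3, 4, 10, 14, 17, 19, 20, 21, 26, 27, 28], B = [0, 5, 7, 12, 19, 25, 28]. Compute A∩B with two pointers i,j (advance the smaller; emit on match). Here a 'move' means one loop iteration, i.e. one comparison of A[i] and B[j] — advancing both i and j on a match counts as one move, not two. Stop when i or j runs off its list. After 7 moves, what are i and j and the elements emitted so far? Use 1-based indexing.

i=4, j=5, emitted=[]

[i=1,j=1] 3>0 → j++
[i=1,j=2] 3<5 → i++
[i=2,j=2] 4<5 → i++
[i=3,j=2] 10>5 → j++
[i=3,j=3] 10>7 → j++
[i=3,j=4] 10<12 → i++
[i=4,j=4] 14>12 → j++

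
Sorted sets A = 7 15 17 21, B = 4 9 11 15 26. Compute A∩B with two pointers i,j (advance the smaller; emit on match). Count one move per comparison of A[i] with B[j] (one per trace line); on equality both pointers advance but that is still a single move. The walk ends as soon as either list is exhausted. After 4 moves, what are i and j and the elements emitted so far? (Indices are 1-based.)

i=1 j=1: 7>4, j++
i=1 j=2: 7<9, i++
i=2 j=2: 15>9, j++
i=2 j=3: 15>11, j++

i=2, j=4, emitted=[]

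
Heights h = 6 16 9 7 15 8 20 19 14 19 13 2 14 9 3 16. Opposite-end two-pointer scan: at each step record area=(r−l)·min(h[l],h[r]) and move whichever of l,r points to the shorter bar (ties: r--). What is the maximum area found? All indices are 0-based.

max area = 224

[0,15] min(6,16)*15=90 best=90 * → l++
[1,15] min(16,16)*14=224 best=224 * → r--
[1,14] min(16,3)*13=39 best=224 → r--
[1,13] min(16,9)*12=108 best=224 → r--
[1,12] min(16,14)*11=154 best=224 → r--
[1,11] min(16,2)*10=20 best=224 → r--
[1,10] min(16,13)*9=117 best=224 → r--
[1,9] min(16,19)*8=128 best=224 → l++
[2,9] min(9,19)*7=63 best=224 → l++
[3,9] min(7,19)*6=42 best=224 → l++
[4,9] min(15,19)*5=75 best=224 → l++
[5,9] min(8,19)*4=32 best=224 → l++
[6,9] min(20,19)*3=57 best=224 → r--
[6,8] min(20,14)*2=28 best=224 → r--
[6,7] min(20,19)*1=19 best=224 → r--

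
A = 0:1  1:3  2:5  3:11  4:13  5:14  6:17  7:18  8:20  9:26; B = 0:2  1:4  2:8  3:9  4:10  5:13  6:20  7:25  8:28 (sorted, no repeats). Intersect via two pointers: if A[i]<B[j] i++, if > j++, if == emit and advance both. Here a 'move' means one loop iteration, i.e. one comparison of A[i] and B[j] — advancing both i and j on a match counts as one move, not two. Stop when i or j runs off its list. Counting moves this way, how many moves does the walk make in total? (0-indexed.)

16 moves

[i=0,j=0] 1<2 → i++
[i=1,j=0] 3>2 → j++
[i=1,j=1] 3<4 → i++
[i=2,j=1] 5>4 → j++
[i=2,j=2] 5<8 → i++
[i=3,j=2] 11>8 → j++
[i=3,j=3] 11>9 → j++
[i=3,j=4] 11>10 → j++
[i=3,j=5] 11<13 → i++
[i=4,j=5] 13==13 emit → i++,j++
[i=5,j=6] 14<20 → i++
[i=6,j=6] 17<20 → i++
[i=7,j=6] 18<20 → i++
[i=8,j=6] 20==20 emit → i++,j++
[i=9,j=7] 26>25 → j++
[i=9,j=8] 26<28 → i++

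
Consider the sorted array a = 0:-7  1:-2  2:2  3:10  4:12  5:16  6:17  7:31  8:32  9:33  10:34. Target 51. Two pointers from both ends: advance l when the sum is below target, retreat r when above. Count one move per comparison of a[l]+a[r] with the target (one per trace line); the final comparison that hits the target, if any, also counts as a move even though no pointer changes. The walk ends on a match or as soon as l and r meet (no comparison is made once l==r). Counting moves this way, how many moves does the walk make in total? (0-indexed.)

[0,10] -7+34=27 <51 → l++
[1,10] -2+34=32 <51 → l++
[2,10] 2+34=36 <51 → l++
[3,10] 10+34=44 <51 → l++
[4,10] 12+34=46 <51 → l++
[5,10] 16+34=50 <51 → l++
[6,10] 17+34=51 → found

7 moves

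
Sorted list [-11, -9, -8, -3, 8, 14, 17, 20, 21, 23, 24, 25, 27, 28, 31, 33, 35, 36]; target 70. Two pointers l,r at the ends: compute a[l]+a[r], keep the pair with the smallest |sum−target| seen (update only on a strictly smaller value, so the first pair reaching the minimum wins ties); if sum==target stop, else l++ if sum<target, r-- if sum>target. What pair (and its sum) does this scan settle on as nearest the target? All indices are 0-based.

[0,17] -11+36=25 d=45 * → l++
[1,17] -9+36=27 d=43 * → l++
[2,17] -8+36=28 d=42 * → l++
[3,17] -3+36=33 d=37 * → l++
[4,17] 8+36=44 d=26 * → l++
[5,17] 14+36=50 d=20 * → l++
[6,17] 17+36=53 d=17 * → l++
[7,17] 20+36=56 d=14 * → l++
[8,17] 21+36=57 d=13 * → l++
[9,17] 23+36=59 d=11 * → l++
[10,17] 24+36=60 d=10 * → l++
[11,17] 25+36=61 d=9 * → l++
[12,17] 27+36=63 d=7 * → l++
[13,17] 28+36=64 d=6 * → l++
[14,17] 31+36=67 d=3 * → l++
[15,17] 33+36=69 d=1 * → l++
[16,17] 35+36=71 d=1 → r--

pair (33, 36) with sum 69 (|Δ|=1)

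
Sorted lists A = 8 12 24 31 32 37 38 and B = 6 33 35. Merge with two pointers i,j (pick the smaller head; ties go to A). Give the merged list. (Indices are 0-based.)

[i=0,j=0] A[i]=8>B[j]=6 take 6 → j++
[i=0,j=1] A[i]=8<=B[j]=33 take 8 → i++
[i=1,j=1] A[i]=12<=B[j]=33 take 12 → i++
[i=2,j=1] A[i]=24<=B[j]=33 take 24 → i++
[i=3,j=1] A[i]=31<=B[j]=33 take 31 → i++
[i=4,j=1] A[i]=32<=B[j]=33 take 32 → i++
[i=5,j=1] A[i]=37>B[j]=33 take 33 → j++
[i=5,j=2] A[i]=37>B[j]=35 take 35 → j++
[i=5,j=3] B done, take A[i]=37 → i++
[i=6,j=3] B done, take A[i]=38 → i++

[6, 8, 12, 24, 31, 32, 33, 35, 37, 38]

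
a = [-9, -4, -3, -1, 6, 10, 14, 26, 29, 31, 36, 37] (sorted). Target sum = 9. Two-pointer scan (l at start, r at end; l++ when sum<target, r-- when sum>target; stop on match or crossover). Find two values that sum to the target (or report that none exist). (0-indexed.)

(-1, 10)

l=0 r=11: -9+37=28 >9, r--
l=0 r=10: -9+36=27 >9, r--
l=0 r=9: -9+31=22 >9, r--
l=0 r=8: -9+29=20 >9, r--
l=0 r=7: -9+26=17 >9, r--
l=0 r=6: -9+14=5 <9, l++
l=1 r=6: -4+14=10 >9, r--
l=1 r=5: -4+10=6 <9, l++
l=2 r=5: -3+10=7 <9, l++
l=3 r=5: -1+10=9, found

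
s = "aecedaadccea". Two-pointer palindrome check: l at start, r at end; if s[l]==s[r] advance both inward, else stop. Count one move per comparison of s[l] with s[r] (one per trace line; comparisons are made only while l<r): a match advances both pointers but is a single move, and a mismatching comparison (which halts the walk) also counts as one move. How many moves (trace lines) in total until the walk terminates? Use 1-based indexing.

4 moves

[1,12] 'a'=='a' → l++,r--
[2,11] 'e'=='e' → l++,r--
[3,10] 'c'=='c' → l++,r--
[4,9] 'e'!='c' → stop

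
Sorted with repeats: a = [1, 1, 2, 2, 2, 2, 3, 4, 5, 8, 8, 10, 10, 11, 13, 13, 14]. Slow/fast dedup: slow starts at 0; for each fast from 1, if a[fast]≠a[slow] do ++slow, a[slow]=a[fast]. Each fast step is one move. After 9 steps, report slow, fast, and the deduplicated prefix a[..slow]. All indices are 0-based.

(s=0,f=1) a[fast]=1=a[slow] dup → fast++
(s=0,f=2) a[fast]=2≠a[slow]=1 write a[1]=2 → slow++,fast++
(s=1,f=3) a[fast]=2=a[slow] dup → fast++
(s=1,f=4) a[fast]=2=a[slow] dup → fast++
(s=1,f=5) a[fast]=2=a[slow] dup → fast++
(s=1,f=6) a[fast]=3≠a[slow]=2 write a[2]=3 → slow++,fast++
(s=2,f=7) a[fast]=4≠a[slow]=3 write a[3]=4 → slow++,fast++
(s=3,f=8) a[fast]=5≠a[slow]=4 write a[4]=5 → slow++,fast++
(s=4,f=9) a[fast]=8≠a[slow]=5 write a[5]=8 → slow++,fast++

slow=5, fast=10, prefix=[1, 2, 3, 4, 5, 8]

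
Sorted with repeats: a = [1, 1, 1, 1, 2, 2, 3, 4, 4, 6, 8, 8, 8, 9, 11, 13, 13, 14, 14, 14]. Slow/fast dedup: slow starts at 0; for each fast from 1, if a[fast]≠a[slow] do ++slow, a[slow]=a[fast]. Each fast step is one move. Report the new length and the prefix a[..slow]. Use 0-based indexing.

slow=0 fast=1: a[fast]=1=a[slow] dup, fast++
slow=0 fast=2: a[fast]=1=a[slow] dup, fast++
slow=0 fast=3: a[fast]=1=a[slow] dup, fast++
slow=0 fast=4: a[fast]=2≠a[slow]=1 write a[1]=2, slow++,fast++
slow=1 fast=5: a[fast]=2=a[slow] dup, fast++
slow=1 fast=6: a[fast]=3≠a[slow]=2 write a[2]=3, slow++,fast++
slow=2 fast=7: a[fast]=4≠a[slow]=3 write a[3]=4, slow++,fast++
slow=3 fast=8: a[fast]=4=a[slow] dup, fast++
slow=3 fast=9: a[fast]=6≠a[slow]=4 write a[4]=6, slow++,fast++
slow=4 fast=10: a[fast]=8≠a[slow]=6 write a[5]=8, slow++,fast++
slow=5 fast=11: a[fast]=8=a[slow] dup, fast++
slow=5 fast=12: a[fast]=8=a[slow] dup, fast++
slow=5 fast=13: a[fast]=9≠a[slow]=8 write a[6]=9, slow++,fast++
slow=6 fast=14: a[fast]=11≠a[slow]=9 write a[7]=11, slow++,fast++
slow=7 fast=15: a[fast]=13≠a[slow]=11 write a[8]=13, slow++,fast++
slow=8 fast=16: a[fast]=13=a[slow] dup, fast++
slow=8 fast=17: a[fast]=14≠a[slow]=13 write a[9]=14, slow++,fast++
slow=9 fast=18: a[fast]=14=a[slow] dup, fast++
slow=9 fast=19: a[fast]=14=a[slow] dup, fast++

length 10; prefix = [1, 2, 3, 4, 6, 8, 9, 11, 13, 14]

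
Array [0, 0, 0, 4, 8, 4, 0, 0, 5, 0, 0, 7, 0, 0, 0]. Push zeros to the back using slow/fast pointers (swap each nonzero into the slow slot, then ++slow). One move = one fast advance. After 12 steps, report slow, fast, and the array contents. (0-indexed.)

slow=5, fast=12, a=[4, 8, 4, 5, 7, 0, 0, 0, 0, 0, 0, 0, 0, 0, 0]

(s=0,f=0) a[fast]=0 → fast++
(s=0,f=1) a[fast]=0 → fast++
(s=0,f=2) a[fast]=0 → fast++
(s=0,f=3) a[fast]=4≠0 swap→a[0]=4 → slow++,fast++
(s=1,f=4) a[fast]=8≠0 swap→a[1]=8 → slow++,fast++
(s=2,f=5) a[fast]=4≠0 swap→a[2]=4 → slow++,fast++
(s=3,f=6) a[fast]=0 → fast++
(s=3,f=7) a[fast]=0 → fast++
(s=3,f=8) a[fast]=5≠0 swap→a[3]=5 → slow++,fast++
(s=4,f=9) a[fast]=0 → fast++
(s=4,f=10) a[fast]=0 → fast++
(s=4,f=11) a[fast]=7≠0 swap→a[4]=7 → slow++,fast++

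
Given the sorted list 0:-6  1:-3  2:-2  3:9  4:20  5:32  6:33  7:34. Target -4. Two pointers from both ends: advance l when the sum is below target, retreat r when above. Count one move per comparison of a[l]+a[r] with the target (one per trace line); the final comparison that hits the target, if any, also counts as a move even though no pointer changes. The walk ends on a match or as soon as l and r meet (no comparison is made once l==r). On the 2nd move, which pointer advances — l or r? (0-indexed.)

l=0 r=7: -6+34=28 >-4, r--
l=0 r=6: -6+33=27 >-4, r--

r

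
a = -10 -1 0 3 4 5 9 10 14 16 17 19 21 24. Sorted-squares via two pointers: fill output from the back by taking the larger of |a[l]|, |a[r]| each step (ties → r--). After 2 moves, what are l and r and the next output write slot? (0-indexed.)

l=0, r=11, next write slot=11

[0,13] |-10|<=|24| out[13]=576 → r--
[0,12] |-10|<=|21| out[12]=441 → r--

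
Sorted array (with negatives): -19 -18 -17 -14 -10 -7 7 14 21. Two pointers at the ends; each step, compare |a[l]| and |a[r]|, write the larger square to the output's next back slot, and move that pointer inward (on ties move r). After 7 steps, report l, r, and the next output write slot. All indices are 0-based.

l=0 r=8: |-19|<=|21| out[8]=441, r--
l=0 r=7: |-19|>|14| out[7]=361, l++
l=1 r=7: |-18|>|14| out[6]=324, l++
l=2 r=7: |-17|>|14| out[5]=289, l++
l=3 r=7: |-14|<=|14| out[4]=196, r--
l=3 r=6: |-14|>|7| out[3]=196, l++
l=4 r=6: |-10|>|7| out[2]=100, l++

l=5, r=6, next write slot=1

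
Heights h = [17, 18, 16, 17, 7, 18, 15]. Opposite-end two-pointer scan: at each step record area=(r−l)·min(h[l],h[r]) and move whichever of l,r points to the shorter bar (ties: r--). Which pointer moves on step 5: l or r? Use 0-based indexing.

[0,6] min(17,15)*6=90 best=90 * → r--
[0,5] min(17,18)*5=85 best=90 → l++
[1,5] min(18,18)*4=72 best=90 → r--
[1,4] min(18,7)*3=21 best=90 → r--
[1,3] min(18,17)*2=34 best=90 → r--

r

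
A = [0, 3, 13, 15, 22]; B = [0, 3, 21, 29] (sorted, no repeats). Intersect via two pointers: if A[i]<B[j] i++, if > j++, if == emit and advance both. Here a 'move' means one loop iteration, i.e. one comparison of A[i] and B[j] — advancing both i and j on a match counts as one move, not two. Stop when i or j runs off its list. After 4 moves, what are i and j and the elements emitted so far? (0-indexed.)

i=0 j=0: 0==0 emit, i++,j++
i=1 j=1: 3==3 emit, i++,j++
i=2 j=2: 13<21, i++
i=3 j=2: 15<21, i++

i=4, j=2, emitted=[0, 3]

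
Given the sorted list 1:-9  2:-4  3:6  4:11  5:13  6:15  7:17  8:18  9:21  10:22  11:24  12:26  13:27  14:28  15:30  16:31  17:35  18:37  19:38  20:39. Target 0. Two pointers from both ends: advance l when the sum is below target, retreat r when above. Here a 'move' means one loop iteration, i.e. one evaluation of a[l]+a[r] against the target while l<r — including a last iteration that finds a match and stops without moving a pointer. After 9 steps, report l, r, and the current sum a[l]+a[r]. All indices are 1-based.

l=1, r=11, sum=15

[1,20] -9+39=30 >0 → r--
[1,19] -9+38=29 >0 → r--
[1,18] -9+37=28 >0 → r--
[1,17] -9+35=26 >0 → r--
[1,16] -9+31=22 >0 → r--
[1,15] -9+30=21 >0 → r--
[1,14] -9+28=19 >0 → r--
[1,13] -9+27=18 >0 → r--
[1,12] -9+26=17 >0 → r--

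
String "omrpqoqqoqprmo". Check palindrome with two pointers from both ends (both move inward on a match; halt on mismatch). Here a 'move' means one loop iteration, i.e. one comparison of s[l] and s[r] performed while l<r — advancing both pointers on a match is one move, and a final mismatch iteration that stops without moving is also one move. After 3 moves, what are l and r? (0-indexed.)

l=0 r=13: 'o'=='o', l++,r--
l=1 r=12: 'm'=='m', l++,r--
l=2 r=11: 'r'=='r', l++,r--

l=3, r=10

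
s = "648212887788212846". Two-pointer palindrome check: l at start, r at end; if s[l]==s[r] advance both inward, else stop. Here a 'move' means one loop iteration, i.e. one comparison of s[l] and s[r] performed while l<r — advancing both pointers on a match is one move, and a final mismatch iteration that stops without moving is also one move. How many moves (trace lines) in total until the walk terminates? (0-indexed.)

l=0 r=17: '6'=='6', l++,r--
l=1 r=16: '4'=='4', l++,r--
l=2 r=15: '8'=='8', l++,r--
l=3 r=14: '2'=='2', l++,r--
l=4 r=13: '1'=='1', l++,r--
l=5 r=12: '2'=='2', l++,r--
l=6 r=11: '8'=='8', l++,r--
l=7 r=10: '8'=='8', l++,r--
l=8 r=9: '7'=='7', l++,r--

9 moves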